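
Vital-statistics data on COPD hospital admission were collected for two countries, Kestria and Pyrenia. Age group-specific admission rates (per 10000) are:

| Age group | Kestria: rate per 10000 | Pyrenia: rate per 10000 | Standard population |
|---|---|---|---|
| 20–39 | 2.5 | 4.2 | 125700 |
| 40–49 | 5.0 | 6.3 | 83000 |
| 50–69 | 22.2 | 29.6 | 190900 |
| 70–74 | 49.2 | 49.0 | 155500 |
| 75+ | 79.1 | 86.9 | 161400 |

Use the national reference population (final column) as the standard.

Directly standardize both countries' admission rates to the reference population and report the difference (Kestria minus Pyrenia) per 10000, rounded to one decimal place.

Standard total = 716500; weights = 0.1754, 0.1158, 0.2664, 0.2170, 0.2253.
Kestria: 0.1754×2.5 + 0.1158×5.0 + 0.2664×22.2 + 0.2170×49.2 + 0.2253×79.1 = 35.4286 per 10000.
Pyrenia: 0.1754×4.2 + 0.1158×6.3 + 0.2664×29.6 + 0.2170×49.0 + 0.2253×86.9 = 39.5627 per 10000.
Difference = 35.4286 − 39.5627 = -4.1341.

-4.1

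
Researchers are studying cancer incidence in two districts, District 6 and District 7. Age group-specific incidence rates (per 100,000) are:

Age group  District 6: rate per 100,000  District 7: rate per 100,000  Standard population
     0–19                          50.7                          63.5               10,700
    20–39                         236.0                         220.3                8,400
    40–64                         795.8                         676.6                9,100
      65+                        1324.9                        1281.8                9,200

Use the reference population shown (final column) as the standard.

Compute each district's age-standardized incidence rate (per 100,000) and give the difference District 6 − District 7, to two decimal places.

39.47

Standard total = 37,400; weights = 0.2861, 0.2246, 0.2433, 0.2460.
District 6: 0.2861×50.7 + 0.2246×236.0 + 0.2433×795.8 + 0.2460×1324.9 = 587.0521 per 100,000.
District 7: 0.2861×63.5 + 0.2246×220.3 + 0.2433×676.6 + 0.2460×1281.8 = 547.5826 per 100,000.
Difference = 587.0521 − 547.5826 = 39.4695.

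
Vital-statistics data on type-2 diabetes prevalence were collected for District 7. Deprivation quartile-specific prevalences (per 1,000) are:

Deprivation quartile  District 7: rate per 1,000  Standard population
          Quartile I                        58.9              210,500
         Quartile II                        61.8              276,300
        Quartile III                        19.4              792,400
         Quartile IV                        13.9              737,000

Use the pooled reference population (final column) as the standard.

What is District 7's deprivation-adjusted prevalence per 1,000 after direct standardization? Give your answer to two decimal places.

Standard total = 2,016,200; weights = 0.1044, 0.1370, 0.3930, 0.3655.
Standardized rate: 0.1044×58.9 + 0.1370×61.8 + 0.3930×19.4 + 0.3655×13.9 = 27.3240 per 1,000.

27.32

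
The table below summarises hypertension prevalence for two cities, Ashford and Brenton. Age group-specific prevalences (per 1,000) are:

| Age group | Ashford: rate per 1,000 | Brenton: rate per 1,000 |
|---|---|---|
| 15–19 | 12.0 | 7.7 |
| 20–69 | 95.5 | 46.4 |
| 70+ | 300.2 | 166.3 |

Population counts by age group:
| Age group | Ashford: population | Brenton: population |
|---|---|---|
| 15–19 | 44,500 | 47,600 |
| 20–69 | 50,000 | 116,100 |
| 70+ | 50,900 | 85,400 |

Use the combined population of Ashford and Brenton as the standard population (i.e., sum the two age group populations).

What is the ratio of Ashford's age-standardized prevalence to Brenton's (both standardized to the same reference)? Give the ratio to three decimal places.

1.862

Combined standard total = 394,500; weights = 0.2335, 0.4210, 0.3455.
Ashford: 0.2335×12.0 + 0.4210×95.5 + 0.3455×300.2 = 146.7301 per 1,000.
Brenton: 0.2335×7.7 + 0.4210×46.4 + 0.3455×166.3 = 78.7906 per 1,000.
Ratio = 146.7301 ÷ 78.7906 = 1.86228.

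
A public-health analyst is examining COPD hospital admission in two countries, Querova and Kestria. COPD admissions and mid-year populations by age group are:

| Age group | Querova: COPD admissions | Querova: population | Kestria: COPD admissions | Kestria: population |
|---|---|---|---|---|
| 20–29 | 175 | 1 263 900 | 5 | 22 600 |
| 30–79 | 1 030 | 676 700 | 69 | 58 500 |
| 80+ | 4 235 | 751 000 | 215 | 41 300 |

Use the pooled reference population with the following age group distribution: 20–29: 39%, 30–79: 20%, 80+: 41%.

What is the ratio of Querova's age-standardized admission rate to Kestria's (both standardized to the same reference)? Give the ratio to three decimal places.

1.087

Age-specific rates per 10 000 for Querova: 1.38, 15.22, 56.39.
For Kestria: 2.21, 11.79, 52.06.
Standard weights: 0.39, 0.20, 0.41.
Querova: 0.3900×1.38 + 0.2000×15.22 + 0.4100×56.39 = 26.7047 per 10 000.
Kestria: 0.3900×2.21 + 0.2000×11.79 + 0.4100×52.06 = 24.5656 per 10 000.
Ratio = 26.7047 ÷ 24.5656 = 1.08708.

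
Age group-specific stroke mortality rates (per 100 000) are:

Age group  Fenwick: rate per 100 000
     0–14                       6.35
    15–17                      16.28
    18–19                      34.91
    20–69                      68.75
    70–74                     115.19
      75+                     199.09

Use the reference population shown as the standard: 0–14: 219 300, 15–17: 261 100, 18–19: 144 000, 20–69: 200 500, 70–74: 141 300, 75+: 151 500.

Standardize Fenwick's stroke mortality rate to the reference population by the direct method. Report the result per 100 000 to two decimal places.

63.43

Standard total = 1 117 700; weights = 0.1962, 0.2336, 0.1288, 0.1794, 0.1264, 0.1355.
Standardized rate: 0.1962×6.35 + 0.2336×16.28 + 0.1288×34.91 + 0.1794×68.75 + 0.1264×115.19 + 0.1355×199.09 = 63.4277 per 100 000.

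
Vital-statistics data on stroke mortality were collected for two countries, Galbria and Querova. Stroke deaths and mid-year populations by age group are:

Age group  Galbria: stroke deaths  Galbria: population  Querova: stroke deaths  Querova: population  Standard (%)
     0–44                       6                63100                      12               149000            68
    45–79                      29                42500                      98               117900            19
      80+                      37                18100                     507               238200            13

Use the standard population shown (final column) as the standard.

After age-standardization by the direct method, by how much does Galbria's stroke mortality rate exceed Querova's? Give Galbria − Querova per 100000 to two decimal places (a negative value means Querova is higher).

-2.93

Age-specific rates per 100000 for Galbria: 9.51, 68.24, 204.42.
For Querova: 8.05, 83.12, 212.85.
Standard weights: 0.68, 0.19, 0.13.
Galbria: 0.6800×9.51 + 0.1900×68.24 + 0.1300×204.42 = 46.0052 per 100000.
Querova: 0.6800×8.05 + 0.1900×83.12 + 0.1300×212.85 = 48.9396 per 100000.
Difference = 46.0052 − 48.9396 = -2.9344.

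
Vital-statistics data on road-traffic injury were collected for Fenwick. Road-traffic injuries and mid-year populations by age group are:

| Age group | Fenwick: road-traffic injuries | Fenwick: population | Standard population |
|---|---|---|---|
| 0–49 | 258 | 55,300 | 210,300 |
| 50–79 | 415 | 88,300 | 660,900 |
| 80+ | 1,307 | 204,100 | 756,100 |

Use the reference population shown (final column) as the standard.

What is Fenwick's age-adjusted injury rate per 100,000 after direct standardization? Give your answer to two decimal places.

548.71

Age-specific rates per 100,000 for Fenwick: 466.55, 469.99, 640.37.
Standard total = 1,627,300; weights = 0.1292, 0.4061, 0.4646.
Standardized rate: 0.1292×466.55 + 0.4061×469.99 + 0.4646×640.37 = 548.7100 per 100,000.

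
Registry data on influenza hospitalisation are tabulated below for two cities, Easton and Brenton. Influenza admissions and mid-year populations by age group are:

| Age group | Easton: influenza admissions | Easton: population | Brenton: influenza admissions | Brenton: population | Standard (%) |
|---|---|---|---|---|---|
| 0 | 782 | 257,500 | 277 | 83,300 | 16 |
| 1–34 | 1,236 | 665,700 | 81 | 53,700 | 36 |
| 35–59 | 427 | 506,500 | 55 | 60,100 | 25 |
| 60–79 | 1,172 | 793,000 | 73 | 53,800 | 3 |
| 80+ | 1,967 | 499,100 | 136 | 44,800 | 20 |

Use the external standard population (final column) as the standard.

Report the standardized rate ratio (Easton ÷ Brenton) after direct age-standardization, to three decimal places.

Age-specific rates per 100,000 for Easton: 303.69, 185.67, 84.30, 147.79, 394.11.
For Brenton: 332.53, 150.84, 91.51, 135.69, 303.57.
Standard weights: 0.16, 0.36, 0.25, 0.03, 0.20.
Easton: 0.1600×303.69 + 0.3600×185.67 + 0.2500×84.30 + 0.0300×147.79 + 0.2000×394.11 = 219.7629 per 100,000.
Brenton: 0.1600×332.53 + 0.3600×150.84 + 0.2500×91.51 + 0.0300×135.69 + 0.2000×303.57 = 195.1704 per 100,000.
Ratio = 219.7629 ÷ 195.1704 = 1.12601.

1.126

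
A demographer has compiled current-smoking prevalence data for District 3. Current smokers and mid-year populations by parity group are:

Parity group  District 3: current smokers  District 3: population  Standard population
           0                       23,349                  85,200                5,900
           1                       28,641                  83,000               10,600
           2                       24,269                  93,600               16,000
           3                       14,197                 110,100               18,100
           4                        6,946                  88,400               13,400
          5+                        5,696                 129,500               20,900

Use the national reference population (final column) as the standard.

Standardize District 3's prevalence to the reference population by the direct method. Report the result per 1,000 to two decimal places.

161.71

Parity-specific rates per 1,000 for District 3: 274.049, 345.072, 259.284, 128.946, 78.575, 43.985.
Standard total = 84,900; weights = 0.0695, 0.1249, 0.1885, 0.2132, 0.1578, 0.2462.
Standardized rate: 0.0695×274.049 + 0.1249×345.072 + 0.1885×259.284 + 0.2132×128.946 + 0.1578×78.575 + 0.2462×43.985 = 161.7116 per 1,000.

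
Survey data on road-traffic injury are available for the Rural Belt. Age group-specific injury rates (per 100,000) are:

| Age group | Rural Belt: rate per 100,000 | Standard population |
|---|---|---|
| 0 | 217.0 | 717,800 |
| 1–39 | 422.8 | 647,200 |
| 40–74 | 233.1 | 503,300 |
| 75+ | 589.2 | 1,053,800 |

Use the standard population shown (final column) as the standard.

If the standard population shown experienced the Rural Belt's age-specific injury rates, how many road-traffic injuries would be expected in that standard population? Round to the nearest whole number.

11676

Expected road-traffic injuries = Σ (standard pop × age-specific rate ÷ 100,000)
= 717,800×217.0/100,000 + 647,200×422.8/100,000 + 503,300×233.1/100,000 + 1,053,800×589.2/100,000
= 1557.63 + 2736.36 + 1173.19 + 6208.99 = 11676.17.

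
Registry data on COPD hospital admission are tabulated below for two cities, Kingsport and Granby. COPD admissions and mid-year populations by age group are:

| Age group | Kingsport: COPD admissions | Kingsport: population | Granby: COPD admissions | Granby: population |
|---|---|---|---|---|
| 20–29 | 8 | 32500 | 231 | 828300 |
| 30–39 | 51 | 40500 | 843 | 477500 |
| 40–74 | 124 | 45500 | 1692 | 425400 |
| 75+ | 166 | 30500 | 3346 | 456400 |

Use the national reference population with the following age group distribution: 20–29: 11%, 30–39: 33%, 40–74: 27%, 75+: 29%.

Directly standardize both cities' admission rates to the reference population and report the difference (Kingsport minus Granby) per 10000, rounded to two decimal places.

Age-specific rates per 10000 for Kingsport: 2.46, 12.59, 27.25, 54.43.
For Granby: 2.79, 17.65, 39.77, 73.31.
Standard weights: 0.11, 0.33, 0.27, 0.29.
Kingsport: 0.1100×2.46 + 0.3300×12.59 + 0.2700×27.25 + 0.2900×54.43 = 27.5682 per 10000.
Granby: 0.1100×2.79 + 0.3300×17.65 + 0.2700×39.77 + 0.2900×73.31 = 38.1325 per 10000.
Difference = 27.5682 − 38.1325 = -10.5644.

-10.56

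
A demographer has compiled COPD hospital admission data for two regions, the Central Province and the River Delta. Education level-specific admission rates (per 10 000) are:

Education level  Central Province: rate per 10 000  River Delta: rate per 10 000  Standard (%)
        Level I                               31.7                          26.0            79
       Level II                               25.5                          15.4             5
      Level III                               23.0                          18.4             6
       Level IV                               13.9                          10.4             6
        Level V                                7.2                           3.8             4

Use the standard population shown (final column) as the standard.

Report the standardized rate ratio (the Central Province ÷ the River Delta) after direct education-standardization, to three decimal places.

Standard weights: 0.79, 0.05, 0.06, 0.06, 0.04.
The Central Province: 0.7900×31.7 + 0.0500×25.5 + 0.0600×23.0 + 0.0600×13.9 + 0.0400×7.2 = 28.8200 per 10 000.
The River Delta: 0.7900×26.0 + 0.0500×15.4 + 0.0600×18.4 + 0.0600×10.4 + 0.0400×3.8 = 23.1900 per 10 000.
Ratio = 28.8200 ÷ 23.1900 = 1.24278.

1.243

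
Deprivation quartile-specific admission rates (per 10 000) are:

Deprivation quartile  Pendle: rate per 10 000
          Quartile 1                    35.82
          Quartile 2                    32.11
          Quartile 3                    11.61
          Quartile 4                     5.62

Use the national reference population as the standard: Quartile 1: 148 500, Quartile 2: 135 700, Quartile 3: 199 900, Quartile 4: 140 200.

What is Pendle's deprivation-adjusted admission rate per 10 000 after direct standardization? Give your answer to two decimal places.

Standard total = 624 300; weights = 0.2379, 0.2174, 0.3202, 0.2246.
Standardized rate: 0.2379×35.82 + 0.2174×32.11 + 0.3202×11.61 + 0.2246×5.62 = 20.4795 per 10 000.

20.48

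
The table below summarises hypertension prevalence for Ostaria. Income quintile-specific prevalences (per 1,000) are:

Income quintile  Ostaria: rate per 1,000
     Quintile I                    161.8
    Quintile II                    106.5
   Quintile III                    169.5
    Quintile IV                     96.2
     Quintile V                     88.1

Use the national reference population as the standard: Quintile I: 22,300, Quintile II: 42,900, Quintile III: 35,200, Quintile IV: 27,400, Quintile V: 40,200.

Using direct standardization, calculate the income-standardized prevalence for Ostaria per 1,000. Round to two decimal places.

120.96

Standard total = 168,000; weights = 0.1327, 0.2554, 0.2095, 0.1631, 0.2393.
Standardized rate: 0.1327×161.8 + 0.2554×106.5 + 0.2095×169.5 + 0.1631×96.2 + 0.2393×88.1 = 120.9577 per 1,000.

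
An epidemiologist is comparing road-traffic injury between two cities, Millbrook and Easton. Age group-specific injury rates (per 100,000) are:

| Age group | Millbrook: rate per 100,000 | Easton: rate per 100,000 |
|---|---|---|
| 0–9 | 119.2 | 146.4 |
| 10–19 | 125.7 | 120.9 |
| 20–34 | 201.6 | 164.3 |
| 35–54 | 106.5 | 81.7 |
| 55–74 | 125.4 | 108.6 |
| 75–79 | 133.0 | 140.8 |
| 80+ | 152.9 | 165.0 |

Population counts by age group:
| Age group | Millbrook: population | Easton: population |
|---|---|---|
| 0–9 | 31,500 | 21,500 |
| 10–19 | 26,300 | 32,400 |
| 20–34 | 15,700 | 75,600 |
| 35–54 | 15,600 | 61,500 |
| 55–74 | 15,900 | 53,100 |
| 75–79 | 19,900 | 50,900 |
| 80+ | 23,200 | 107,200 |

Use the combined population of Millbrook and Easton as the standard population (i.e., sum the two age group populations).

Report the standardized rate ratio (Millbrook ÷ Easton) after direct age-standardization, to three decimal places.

Combined standard total = 550,300; weights = 0.0963, 0.1067, 0.1659, 0.1401, 0.1254, 0.1287, 0.2370.
Millbrook: 0.0963×119.2 + 0.1067×125.7 + 0.1659×201.6 + 0.1401×106.5 + 0.1254×125.4 + 0.1287×133.0 + 0.2370×152.9 = 142.3234 per 100,000.
Easton: 0.0963×146.4 + 0.1067×120.9 + 0.1659×164.3 + 0.1401×81.7 + 0.1254×108.6 + 0.1287×140.8 + 0.2370×165.0 = 136.5323 per 100,000.
Ratio = 142.3234 ÷ 136.5323 = 1.04242.

1.042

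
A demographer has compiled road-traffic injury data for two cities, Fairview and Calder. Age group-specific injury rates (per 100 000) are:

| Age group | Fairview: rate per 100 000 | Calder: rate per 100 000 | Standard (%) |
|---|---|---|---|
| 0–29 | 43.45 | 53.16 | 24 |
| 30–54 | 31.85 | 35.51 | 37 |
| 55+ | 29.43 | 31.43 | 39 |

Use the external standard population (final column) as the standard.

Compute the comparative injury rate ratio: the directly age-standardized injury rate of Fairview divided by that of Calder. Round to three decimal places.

0.883

Standard weights: 0.24, 0.37, 0.39.
Fairview: 0.2400×43.45 + 0.3700×31.85 + 0.3900×29.43 = 33.6902 per 100 000.
Calder: 0.2400×53.16 + 0.3700×35.51 + 0.3900×31.43 = 38.1548 per 100 000.
Ratio = 33.6902 ÷ 38.1548 = 0.88299.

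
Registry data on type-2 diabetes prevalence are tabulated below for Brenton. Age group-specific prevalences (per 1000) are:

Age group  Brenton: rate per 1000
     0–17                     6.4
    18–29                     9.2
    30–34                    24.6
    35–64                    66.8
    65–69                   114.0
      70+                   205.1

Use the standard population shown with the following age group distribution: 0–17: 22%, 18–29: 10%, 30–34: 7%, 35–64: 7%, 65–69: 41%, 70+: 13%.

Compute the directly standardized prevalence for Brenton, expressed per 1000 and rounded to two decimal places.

82.13

Standard weights: 0.22, 0.10, 0.07, 0.07, 0.41, 0.13.
Standardized rate: 0.2200×6.4 + 0.1000×9.2 + 0.0700×24.6 + 0.0700×66.8 + 0.4100×114.0 + 0.1300×205.1 = 82.1290 per 1000.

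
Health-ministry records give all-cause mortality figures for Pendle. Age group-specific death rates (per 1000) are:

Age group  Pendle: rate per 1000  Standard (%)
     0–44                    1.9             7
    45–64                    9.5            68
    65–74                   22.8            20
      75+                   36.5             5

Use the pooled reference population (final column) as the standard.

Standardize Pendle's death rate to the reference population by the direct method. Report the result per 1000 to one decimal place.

Standard weights: 0.07, 0.68, 0.20, 0.05.
Standardized rate: 0.0700×1.9 + 0.6800×9.5 + 0.2000×22.8 + 0.0500×36.5 = 12.9780 per 1000.

13.0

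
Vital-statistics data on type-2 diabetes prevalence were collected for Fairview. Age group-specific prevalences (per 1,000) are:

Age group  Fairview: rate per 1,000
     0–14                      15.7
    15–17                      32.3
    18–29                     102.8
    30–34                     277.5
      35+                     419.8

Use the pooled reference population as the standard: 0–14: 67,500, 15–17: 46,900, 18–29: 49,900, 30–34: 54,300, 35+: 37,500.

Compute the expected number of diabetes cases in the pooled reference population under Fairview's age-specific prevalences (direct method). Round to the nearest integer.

38515

Expected diabetes cases = Σ (standard pop × age-specific rate ÷ 1,000)
= 67,500×15.7/1,000 + 46,900×32.3/1,000 + 49,900×102.8/1,000 + 54,300×277.5/1,000 + 37,500×419.8/1,000
= 1059.75 + 1514.87 + 5129.72 + 15068.25 + 15742.50 = 38515.09.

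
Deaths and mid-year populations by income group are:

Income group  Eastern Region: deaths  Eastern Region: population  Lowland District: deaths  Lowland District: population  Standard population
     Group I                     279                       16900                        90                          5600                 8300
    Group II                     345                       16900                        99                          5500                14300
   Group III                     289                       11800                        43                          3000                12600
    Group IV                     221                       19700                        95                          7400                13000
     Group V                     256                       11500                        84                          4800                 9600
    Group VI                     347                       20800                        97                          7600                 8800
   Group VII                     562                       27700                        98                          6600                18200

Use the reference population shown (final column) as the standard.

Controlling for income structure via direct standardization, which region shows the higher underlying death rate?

Eastern Region

Income-specific rates per 1000 for the Eastern Region: 16.509, 20.414, 24.492, 11.218, 22.261, 16.683, 20.289.
For the Lowland District: 16.071, 18.000, 14.333, 12.838, 17.500, 12.763, 14.848.
Standard total = 84800; weights = 0.0979, 0.1686, 0.1486, 0.1533, 0.1132, 0.1038, 0.2146.
The Eastern Region: 0.0979×16.509 + 0.1686×20.414 + 0.1486×24.492 + 0.1533×11.218 + 0.1132×22.261 + 0.1038×16.683 + 0.2146×20.289 = 19.0229 per 1000.
The Lowland District: 0.0979×16.071 + 0.1686×18.000 + 0.1486×14.333 + 0.1533×12.838 + 0.1132×17.500 + 0.1038×12.763 + 0.2146×14.848 = 15.1986 per 1000.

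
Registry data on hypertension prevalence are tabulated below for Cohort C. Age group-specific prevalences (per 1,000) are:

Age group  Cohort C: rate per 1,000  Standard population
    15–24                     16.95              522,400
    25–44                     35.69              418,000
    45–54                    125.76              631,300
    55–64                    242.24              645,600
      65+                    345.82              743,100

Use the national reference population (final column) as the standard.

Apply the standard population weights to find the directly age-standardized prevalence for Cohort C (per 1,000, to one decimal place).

Standard total = 2,960,400; weights = 0.1765, 0.1412, 0.2132, 0.2181, 0.2510.
Standardized rate: 0.1765×16.95 + 0.1412×35.69 + 0.2132×125.76 + 0.2181×242.24 + 0.2510×345.82 = 174.4813 per 1,000.

174.5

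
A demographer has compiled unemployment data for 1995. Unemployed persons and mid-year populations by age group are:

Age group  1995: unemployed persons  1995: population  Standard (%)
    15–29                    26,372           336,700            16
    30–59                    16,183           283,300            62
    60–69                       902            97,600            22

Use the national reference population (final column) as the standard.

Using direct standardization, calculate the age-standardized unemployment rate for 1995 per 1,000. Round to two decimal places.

49.98

Age-specific rates per 1,000 for 1995: 78.325, 57.123, 9.242.
Standard weights: 0.16, 0.62, 0.22.
Standardized rate: 0.1600×78.325 + 0.6200×57.123 + 0.2200×9.242 = 49.9816 per 1,000.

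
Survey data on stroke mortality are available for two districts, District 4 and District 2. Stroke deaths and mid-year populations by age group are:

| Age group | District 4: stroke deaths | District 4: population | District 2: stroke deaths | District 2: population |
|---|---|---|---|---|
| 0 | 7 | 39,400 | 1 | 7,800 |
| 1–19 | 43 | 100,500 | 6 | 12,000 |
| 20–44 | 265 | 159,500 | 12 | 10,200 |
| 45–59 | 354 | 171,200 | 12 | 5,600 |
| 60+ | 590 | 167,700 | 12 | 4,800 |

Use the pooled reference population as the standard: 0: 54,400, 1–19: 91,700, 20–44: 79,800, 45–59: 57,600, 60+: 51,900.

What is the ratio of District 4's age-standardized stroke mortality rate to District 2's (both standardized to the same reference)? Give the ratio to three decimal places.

Age-specific rates per 100,000 for District 4: 17.77, 42.79, 166.14, 206.78, 351.82.
For District 2: 12.82, 50.00, 117.65, 214.29, 250.00.
Standard total = 335,400; weights = 0.1622, 0.2734, 0.2379, 0.1717, 0.1547.
District 4: 0.1622×17.77 + 0.2734×42.79 + 0.2379×166.14 + 0.1717×206.78 + 0.1547×351.82 = 144.0607 per 100,000.
District 2: 0.1622×12.82 + 0.2734×50.00 + 0.2379×117.65 + 0.1717×214.29 + 0.1547×250.00 = 119.2264 per 100,000.
Ratio = 144.0607 ÷ 119.2264 = 1.20830.

1.208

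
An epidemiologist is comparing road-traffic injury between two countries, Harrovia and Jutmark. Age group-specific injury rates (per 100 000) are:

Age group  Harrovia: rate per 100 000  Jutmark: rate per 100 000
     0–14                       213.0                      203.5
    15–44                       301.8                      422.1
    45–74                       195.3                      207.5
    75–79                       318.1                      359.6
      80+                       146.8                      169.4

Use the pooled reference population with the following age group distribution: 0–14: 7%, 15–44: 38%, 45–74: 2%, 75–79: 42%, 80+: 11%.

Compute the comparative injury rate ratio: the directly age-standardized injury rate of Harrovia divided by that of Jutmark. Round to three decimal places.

Standard weights: 0.07, 0.38, 0.02, 0.42, 0.11.
Harrovia: 0.0700×213.0 + 0.3800×301.8 + 0.0200×195.3 + 0.4200×318.1 + 0.1100×146.8 = 283.2500 per 100 000.
Jutmark: 0.0700×203.5 + 0.3800×422.1 + 0.0200×207.5 + 0.4200×359.6 + 0.1100×169.4 = 348.4590 per 100 000.
Ratio = 283.2500 ÷ 348.4590 = 0.81286.

0.813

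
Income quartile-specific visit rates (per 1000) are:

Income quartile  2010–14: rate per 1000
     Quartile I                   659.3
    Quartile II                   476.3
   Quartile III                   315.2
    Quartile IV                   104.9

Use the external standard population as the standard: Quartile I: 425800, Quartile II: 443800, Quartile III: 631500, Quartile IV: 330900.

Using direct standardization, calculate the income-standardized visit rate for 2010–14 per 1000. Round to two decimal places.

396.22

Standard total = 1832000; weights = 0.2324, 0.2422, 0.3447, 0.1806.
Standardized rate: 0.2324×659.3 + 0.2422×476.3 + 0.3447×315.2 + 0.1806×104.9 = 396.2184 per 1000.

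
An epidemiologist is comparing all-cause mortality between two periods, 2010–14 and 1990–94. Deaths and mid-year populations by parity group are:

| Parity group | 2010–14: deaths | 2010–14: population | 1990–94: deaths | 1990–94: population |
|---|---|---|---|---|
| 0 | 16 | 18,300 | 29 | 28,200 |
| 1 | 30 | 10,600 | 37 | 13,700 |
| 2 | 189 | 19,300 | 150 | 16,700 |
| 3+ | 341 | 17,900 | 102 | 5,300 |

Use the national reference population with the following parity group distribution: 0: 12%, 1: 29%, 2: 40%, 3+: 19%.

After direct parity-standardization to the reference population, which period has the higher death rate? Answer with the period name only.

Parity-specific rates per 100,000 for 2010–14: 87.43, 283.02, 979.27, 1905.03.
For 1990–94: 102.84, 270.07, 898.20, 1924.53.
Standard weights: 0.12, 0.29, 0.40, 0.19.
2010–14: 0.1200×87.43 + 0.2900×283.02 + 0.4000×979.27 + 0.1900×1905.03 = 846.2324 per 100,000.
1990–94: 0.1200×102.84 + 0.2900×270.07 + 0.4000×898.20 + 0.1900×1924.53 = 815.6034 per 100,000.

2010–14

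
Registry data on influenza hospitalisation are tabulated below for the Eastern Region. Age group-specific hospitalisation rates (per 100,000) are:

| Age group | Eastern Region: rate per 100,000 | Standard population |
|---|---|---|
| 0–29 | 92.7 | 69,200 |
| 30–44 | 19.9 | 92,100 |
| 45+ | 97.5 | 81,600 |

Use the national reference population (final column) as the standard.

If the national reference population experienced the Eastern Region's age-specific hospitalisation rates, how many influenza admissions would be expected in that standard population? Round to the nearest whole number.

Expected influenza admissions = Σ (standard pop × age-specific rate ÷ 100,000)
= 69,200×92.7/100,000 + 92,100×19.9/100,000 + 81,600×97.5/100,000
= 64.15 + 18.33 + 79.56 = 162.04.

162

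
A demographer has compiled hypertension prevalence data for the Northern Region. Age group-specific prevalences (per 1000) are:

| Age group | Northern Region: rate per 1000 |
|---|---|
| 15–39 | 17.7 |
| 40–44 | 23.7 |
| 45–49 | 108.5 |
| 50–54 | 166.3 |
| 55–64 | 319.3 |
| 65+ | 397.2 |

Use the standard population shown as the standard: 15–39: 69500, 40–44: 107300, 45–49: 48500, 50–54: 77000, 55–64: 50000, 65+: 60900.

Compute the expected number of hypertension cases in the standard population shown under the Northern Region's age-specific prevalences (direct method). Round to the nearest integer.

Expected hypertension cases = Σ (standard pop × age-specific rate ÷ 1000)
= 69500×17.7/1000 + 107300×23.7/1000 + 48500×108.5/1000 + 77000×166.3/1000 + 50000×319.3/1000 + 60900×397.2/1000
= 1230.15 + 2543.01 + 5262.25 + 12805.10 + 15965.00 + 24189.48 = 61994.99.

61995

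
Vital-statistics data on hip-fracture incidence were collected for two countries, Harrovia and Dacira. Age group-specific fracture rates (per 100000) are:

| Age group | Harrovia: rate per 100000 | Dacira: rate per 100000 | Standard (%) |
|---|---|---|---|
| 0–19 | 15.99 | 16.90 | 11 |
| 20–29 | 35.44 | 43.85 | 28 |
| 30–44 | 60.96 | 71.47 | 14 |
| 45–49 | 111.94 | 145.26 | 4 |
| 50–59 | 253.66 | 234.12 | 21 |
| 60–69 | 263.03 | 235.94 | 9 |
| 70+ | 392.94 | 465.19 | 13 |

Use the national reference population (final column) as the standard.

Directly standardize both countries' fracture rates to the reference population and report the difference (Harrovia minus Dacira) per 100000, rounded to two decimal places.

-8.11

Standard weights: 0.11, 0.28, 0.14, 0.04, 0.21, 0.09, 0.13.
Harrovia: 0.1100×15.99 + 0.2800×35.44 + 0.1400×60.96 + 0.0400×111.94 + 0.2100×253.66 + 0.0900×263.03 + 0.1300×392.94 = 152.7176 per 100000.
Dacira: 0.1100×16.90 + 0.2800×43.85 + 0.1400×71.47 + 0.0400×145.26 + 0.2100×234.12 + 0.0900×235.94 + 0.1300×465.19 = 160.8277 per 100000.
Difference = 152.7176 − 160.8277 = -8.1101.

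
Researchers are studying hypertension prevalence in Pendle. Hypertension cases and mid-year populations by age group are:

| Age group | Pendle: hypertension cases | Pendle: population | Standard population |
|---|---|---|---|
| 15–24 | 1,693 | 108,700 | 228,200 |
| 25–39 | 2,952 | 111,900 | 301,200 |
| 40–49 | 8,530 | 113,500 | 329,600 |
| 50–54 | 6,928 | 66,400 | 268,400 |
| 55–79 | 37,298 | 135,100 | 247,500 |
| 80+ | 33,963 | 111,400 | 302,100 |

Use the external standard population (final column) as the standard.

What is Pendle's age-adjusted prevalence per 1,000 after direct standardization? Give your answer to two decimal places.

Age-specific rates per 1,000 for Pendle: 15.575, 26.381, 75.154, 104.337, 276.077, 304.874.
Standard total = 1,677,000; weights = 0.1361, 0.1796, 0.1965, 0.1600, 0.1476, 0.1801.
Standardized rate: 0.1361×15.575 + 0.1796×26.381 + 0.1965×75.154 + 0.1600×104.337 + 0.1476×276.077 + 0.1801×304.874 = 133.9932 per 1,000.

133.99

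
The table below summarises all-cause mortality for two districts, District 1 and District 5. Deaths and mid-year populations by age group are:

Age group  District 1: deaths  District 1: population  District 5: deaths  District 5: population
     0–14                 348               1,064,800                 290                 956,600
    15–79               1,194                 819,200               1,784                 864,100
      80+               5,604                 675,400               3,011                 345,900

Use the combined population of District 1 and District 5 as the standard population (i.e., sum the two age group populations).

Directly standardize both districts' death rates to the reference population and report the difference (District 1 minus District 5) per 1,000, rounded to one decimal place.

-0.3

Age-specific rates per 1,000 for District 1: 0.327, 1.458, 8.297.
For District 5: 0.303, 2.065, 8.705.
Combined standard total = 4,726,000; weights = 0.4277, 0.3562, 0.2161.
District 1: 0.4277×0.327 + 0.3562×1.458 + 0.2161×8.297 = 2.4520 per 1,000.
District 5: 0.4277×0.303 + 0.3562×2.065 + 0.2161×8.705 = 2.7462 per 1,000.
Difference = 2.4520 − 2.7462 = -0.2942.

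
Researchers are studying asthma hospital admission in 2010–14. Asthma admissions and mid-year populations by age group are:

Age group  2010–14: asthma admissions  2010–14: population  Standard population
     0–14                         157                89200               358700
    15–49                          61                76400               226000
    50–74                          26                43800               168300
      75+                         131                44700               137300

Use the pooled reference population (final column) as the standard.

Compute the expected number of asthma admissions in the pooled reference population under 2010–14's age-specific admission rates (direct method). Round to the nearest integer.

1314

Age-specific rates per 10000 for 2010–14: 17.60, 7.98, 5.94, 29.31.
Expected asthma admissions = Σ (standard pop × age-specific rate ÷ 10000)
= 358700×17.60/10000 + 226000×7.98/10000 + 168300×5.94/10000 + 137300×29.31/10000
= 631.34 + 180.45 + 99.90 + 402.38 = 1314.07.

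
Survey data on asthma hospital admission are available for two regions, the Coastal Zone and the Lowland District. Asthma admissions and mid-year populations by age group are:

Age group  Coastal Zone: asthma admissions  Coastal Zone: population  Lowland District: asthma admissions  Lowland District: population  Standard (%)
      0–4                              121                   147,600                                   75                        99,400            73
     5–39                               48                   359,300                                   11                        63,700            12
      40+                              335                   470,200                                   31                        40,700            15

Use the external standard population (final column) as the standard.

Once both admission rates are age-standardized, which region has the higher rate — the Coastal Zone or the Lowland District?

Coastal Zone

Age-specific rates per 10,000 for the Coastal Zone: 8.20, 1.34, 7.12.
For the Lowland District: 7.55, 1.73, 7.62.
Standard weights: 0.73, 0.12, 0.15.
The Coastal Zone: 0.7300×8.20 + 0.1200×1.34 + 0.1500×7.12 = 7.2134 per 10,000.
The Lowland District: 0.7300×7.55 + 0.1200×1.73 + 0.1500×7.62 = 6.8578 per 10,000.
The crude rates (5.16 vs 5.74) would put the Lowland District higher, but that reflects its age composition; once standardized to a common age structure, the Coastal Zone has the higher underlying rate.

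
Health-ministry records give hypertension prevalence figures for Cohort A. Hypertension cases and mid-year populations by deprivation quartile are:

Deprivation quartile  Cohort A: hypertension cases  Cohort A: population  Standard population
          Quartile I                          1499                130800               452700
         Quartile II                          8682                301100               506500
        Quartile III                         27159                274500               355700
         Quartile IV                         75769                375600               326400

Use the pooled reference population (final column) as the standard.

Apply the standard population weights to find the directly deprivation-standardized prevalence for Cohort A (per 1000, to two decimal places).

Deprivation-specific rates per 1000 for Cohort A: 11.460, 28.834, 98.940, 201.728.
Standard total = 1641300; weights = 0.2758, 0.3086, 0.2167, 0.1989.
Standardized rate: 0.2758×11.460 + 0.3086×28.834 + 0.2167×98.940 + 0.1989×201.728 = 73.6182 per 1000.

73.62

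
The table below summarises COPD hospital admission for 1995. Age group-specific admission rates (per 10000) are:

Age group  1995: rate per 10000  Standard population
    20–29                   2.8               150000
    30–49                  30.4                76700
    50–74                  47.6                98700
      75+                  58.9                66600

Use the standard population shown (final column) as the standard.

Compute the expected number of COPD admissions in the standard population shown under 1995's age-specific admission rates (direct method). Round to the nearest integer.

Expected COPD admissions = Σ (standard pop × age-specific rate ÷ 10000)
= 150000×2.8/10000 + 76700×30.4/10000 + 98700×47.6/10000 + 66600×58.9/10000
= 42.00 + 233.17 + 469.81 + 392.27 = 1137.25.

1137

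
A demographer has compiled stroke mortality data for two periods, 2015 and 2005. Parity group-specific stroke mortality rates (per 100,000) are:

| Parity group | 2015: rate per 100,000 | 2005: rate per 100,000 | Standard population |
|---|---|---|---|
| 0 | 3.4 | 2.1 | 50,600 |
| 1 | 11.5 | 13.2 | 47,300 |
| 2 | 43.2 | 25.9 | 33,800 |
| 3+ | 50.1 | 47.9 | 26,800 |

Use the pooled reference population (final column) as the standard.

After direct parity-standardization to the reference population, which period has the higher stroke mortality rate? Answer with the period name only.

Standard total = 158,500; weights = 0.3192, 0.2984, 0.2132, 0.1691.
2015: 0.3192×3.4 + 0.2984×11.5 + 0.2132×43.2 + 0.1691×50.1 = 22.2008 per 100,000.
2005: 0.3192×2.1 + 0.2984×13.2 + 0.2132×25.9 + 0.1691×47.9 = 18.2319 per 100,000.

2015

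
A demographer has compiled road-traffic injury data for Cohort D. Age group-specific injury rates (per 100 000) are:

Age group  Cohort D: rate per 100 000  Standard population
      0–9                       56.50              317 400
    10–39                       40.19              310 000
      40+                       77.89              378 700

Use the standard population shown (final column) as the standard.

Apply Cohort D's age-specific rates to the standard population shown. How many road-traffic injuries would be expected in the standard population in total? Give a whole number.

Expected road-traffic injuries = Σ (standard pop × age-specific rate ÷ 100 000)
= 317 400×56.50/100 000 + 310 000×40.19/100 000 + 378 700×77.89/100 000
= 179.33 + 124.59 + 294.97 = 598.89.

599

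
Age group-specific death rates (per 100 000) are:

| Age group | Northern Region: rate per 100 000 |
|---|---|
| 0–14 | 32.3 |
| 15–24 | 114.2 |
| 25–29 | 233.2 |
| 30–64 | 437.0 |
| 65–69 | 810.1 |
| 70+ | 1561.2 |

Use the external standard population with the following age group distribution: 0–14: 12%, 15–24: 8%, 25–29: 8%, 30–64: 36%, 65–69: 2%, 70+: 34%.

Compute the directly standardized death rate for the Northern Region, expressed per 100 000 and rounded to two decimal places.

736.00

Standard weights: 0.12, 0.08, 0.08, 0.36, 0.02, 0.34.
Standardized rate: 0.1200×32.3 + 0.0800×114.2 + 0.0800×233.2 + 0.3600×437.0 + 0.0200×810.1 + 0.3400×1561.2 = 735.9980 per 100 000.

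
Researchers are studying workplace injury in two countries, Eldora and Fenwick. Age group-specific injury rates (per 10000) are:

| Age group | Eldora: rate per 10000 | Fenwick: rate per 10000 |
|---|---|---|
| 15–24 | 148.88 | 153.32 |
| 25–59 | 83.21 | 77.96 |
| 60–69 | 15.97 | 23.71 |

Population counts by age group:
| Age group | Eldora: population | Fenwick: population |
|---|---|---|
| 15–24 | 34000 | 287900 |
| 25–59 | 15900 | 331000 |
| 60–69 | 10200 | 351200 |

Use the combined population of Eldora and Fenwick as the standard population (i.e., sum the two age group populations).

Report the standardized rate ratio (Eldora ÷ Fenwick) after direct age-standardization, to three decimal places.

0.972

Combined standard total = 1030200; weights = 0.3125, 0.3367, 0.3508.
Eldora: 0.3125×148.88 + 0.3367×83.21 + 0.3508×15.97 = 80.1413 per 10000.
Fenwick: 0.3125×153.32 + 0.3367×77.96 + 0.3508×23.71 = 82.4760 per 10000.
Ratio = 80.1413 ÷ 82.4760 = 0.97169.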